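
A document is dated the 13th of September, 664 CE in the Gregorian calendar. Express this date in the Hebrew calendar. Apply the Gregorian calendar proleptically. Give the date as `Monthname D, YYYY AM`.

Tishrei 15, 4425 AM

Julian Day Number of the source date = 1963837.
Converting JDN 1963837 to the Hebrew calendar gives 15 Tishrei 4425 AM.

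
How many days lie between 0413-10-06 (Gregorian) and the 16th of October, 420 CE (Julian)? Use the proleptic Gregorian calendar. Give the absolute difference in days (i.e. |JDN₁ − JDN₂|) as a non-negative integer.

2568

JDN of the first date = 1872184.
JDN of the second date = 1874752.
|1874752 − 1872184| = 2568.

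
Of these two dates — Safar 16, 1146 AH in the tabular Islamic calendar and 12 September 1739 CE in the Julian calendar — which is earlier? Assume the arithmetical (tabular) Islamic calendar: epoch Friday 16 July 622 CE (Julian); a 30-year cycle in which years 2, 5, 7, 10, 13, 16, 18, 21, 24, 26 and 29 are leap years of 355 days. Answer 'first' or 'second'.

first

Converting both to JDN: 2354235 vs 2356482; the smaller is the first.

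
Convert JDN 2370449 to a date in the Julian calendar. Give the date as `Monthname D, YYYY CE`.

December 8, 1777 CE

The Gregorian equivalent of JDN 2370449 is 19 December 1777.
In the Julian calendar that day is December 8, 1777 CE.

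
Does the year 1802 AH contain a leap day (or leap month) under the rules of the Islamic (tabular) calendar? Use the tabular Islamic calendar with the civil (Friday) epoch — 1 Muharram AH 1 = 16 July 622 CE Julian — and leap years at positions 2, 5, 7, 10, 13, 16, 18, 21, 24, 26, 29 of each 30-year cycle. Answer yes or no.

yes

Year 1802 AH is year 2 of its 30-year cycle; leap positions are 2, 5, 7, 10, 13, 16, 18, 21, 24, 26, 29, so it is a leap year (355 days).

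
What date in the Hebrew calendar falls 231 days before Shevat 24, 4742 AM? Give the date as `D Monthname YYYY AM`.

JDN of Shevat 24, 4742 AM = 2079754.
2079754 − 231 = 2079523.
JDN 2079523 in the Hebrew calendar is 28 Sivan 4741 AM.

28 Sivan 4741 AM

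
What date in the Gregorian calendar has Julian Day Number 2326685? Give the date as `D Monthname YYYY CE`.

22 February 1658 CE

JDN 2451545 is 1 Jan 2000; 2326685 is −124860 days from there.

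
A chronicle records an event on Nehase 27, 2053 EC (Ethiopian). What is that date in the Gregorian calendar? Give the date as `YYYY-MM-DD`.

2061-09-02

Both dates share Julian Day Number 2474070; in the Gregorian calendar that is 2 September 2061 CE.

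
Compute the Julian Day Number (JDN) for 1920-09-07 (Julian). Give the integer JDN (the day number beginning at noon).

2422588

Equivalently 20 September 1920 (Gregorian).
JDN 2400001 is 17 November 1858 CE (Gregorian), MJD 0; the target day is +22587 days from there, so JDN = 2422588.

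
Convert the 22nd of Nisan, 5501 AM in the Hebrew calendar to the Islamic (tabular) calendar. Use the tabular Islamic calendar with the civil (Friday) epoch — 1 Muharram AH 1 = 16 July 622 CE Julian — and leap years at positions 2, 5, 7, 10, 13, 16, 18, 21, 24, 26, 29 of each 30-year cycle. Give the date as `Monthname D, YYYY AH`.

Muharram 21, 1154 AH

The source date corresponds to 8 April 1741 in the Gregorian calendar (JDN 2357045).
That day falls on 21 Muharram 1154 AH in the tabular Islamic calendar.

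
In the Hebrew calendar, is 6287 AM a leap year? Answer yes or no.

yes

Hebrew year 6287 is year 17 of its 19-year Metonic cycle; leap years are at positions 3, 6, 8, 11, 14, 17, 19, so it is a leap year (13 months).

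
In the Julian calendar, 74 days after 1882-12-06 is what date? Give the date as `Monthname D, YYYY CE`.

JDN of 1882-12-06 = 2408798.
2408798 + 74 = 2408872.
JDN 2408872 in the Julian calendar is February 18, 1883 CE.

February 18, 1883 CE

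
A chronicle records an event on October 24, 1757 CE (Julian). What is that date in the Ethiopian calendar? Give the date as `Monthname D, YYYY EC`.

Tikimt 27, 1750 EC

Both dates share Julian Day Number 2363099; in the Ethiopian calendar that is 27 Tikimt 1750 EC.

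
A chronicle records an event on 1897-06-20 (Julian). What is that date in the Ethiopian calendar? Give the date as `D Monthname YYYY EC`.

The source date corresponds to 2 July 1897 in the Gregorian calendar (JDN 2414108).
That day falls on 26 Sene 1889 EC in the Ethiopian calendar.

26 Sene 1889 EC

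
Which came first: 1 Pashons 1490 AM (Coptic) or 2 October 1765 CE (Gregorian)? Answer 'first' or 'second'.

The two dates have Julian Day Numbers 2369127 and 2365988 respectively.
Since 2365988 < 2369127, the second date comes first.

second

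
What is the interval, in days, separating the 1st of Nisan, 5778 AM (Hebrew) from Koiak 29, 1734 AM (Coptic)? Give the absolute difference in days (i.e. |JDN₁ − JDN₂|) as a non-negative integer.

69

First date → JDN 2458195; second date → JDN 2458126.
The interval is |2458195 − 2458126| = 69 days.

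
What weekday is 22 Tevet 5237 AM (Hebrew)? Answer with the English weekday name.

Equivalently 16 January 1477 Gregorian, JDN 2260539.
JDN 2260539 mod 7 = 1, and JDN 0 was a Monday, so this is a Tuesday.

Tuesday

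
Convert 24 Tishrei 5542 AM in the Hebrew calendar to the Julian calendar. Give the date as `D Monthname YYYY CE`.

The source date corresponds to 13 October 1781 in the Gregorian calendar (JDN 2371843).
That day falls on 2 October 1781 CE in the Julian calendar.

2 October 1781 CE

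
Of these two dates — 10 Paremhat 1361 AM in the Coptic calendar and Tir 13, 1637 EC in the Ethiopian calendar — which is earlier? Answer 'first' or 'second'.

second

First date → JDN 2321959; second date → JDN 2321902.
JDN 2321902 < JDN 2321959, so the second date is earlier.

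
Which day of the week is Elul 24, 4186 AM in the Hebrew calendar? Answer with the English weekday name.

Sunday

In the proleptic Gregorian calendar this is 13 September 426 (JDN 1876909).
JDN 1876909 mod 7 = 6, and JDN 0 was a Monday, so this is a Sunday.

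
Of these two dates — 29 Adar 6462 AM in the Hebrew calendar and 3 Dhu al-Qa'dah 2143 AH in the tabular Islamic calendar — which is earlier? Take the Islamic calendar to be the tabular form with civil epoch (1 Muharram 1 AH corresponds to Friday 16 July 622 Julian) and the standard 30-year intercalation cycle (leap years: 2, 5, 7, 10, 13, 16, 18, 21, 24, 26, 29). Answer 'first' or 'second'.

Converting both to JDN: 2708024 vs 2707790; the smaller is the second.

second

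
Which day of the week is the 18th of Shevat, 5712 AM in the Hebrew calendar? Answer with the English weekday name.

In the Gregorian calendar this is 14 February 1952 (JDN 2434057).
Since JDN mod 7 = 3 (0 = Monday), the day is Thursday.

Thursday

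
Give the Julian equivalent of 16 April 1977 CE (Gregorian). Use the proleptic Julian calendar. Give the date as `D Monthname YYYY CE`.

3 April 1977 CE

At this point the Julian calendar is 13 days behind the Gregorian.
16 April 1977 Gregorian − 13 days → 3 April 1977 Julian.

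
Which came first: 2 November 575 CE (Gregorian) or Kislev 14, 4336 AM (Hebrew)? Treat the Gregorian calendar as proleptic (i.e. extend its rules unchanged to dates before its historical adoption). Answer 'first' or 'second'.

Converting both to JDN: 1931380 vs 1931413; the smaller is the first.

first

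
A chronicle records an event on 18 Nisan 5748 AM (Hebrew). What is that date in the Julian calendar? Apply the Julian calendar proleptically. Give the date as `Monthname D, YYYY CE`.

The source date corresponds to 5 April 1988 in the Gregorian calendar (JDN 2447257).
That day falls on 23 March 1988 CE in the Julian calendar.

March 23, 1988 CE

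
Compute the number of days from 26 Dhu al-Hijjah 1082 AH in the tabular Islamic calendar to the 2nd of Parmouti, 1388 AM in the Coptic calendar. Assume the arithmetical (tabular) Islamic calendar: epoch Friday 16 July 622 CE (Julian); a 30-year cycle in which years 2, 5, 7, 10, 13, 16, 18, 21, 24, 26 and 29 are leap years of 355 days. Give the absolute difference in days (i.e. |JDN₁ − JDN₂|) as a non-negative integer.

JDN of the first date = 2331860.
JDN of the second date = 2331843.
|2331843 − 2331860| = 17.

17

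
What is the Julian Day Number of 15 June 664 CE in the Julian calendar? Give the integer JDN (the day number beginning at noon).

Equivalently 18 June 664 (proleptic Gregorian).
JDN 2299161 is 15 October 1582 CE (Gregorian); the target day is −335411 days from there, so JDN = 1963750.

1963750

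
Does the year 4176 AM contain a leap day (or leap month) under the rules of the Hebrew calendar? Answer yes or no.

Hebrew year 4176 is year 15 of its 19-year Metonic cycle; leap years are at positions 3, 6, 8, 11, 14, 17, 19, so it is a common year (12 months).

no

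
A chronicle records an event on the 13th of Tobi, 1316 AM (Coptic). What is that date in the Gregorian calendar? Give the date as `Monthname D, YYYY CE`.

Julian Day Number of the source date = 2305466.
Converting JDN 2305466 to the Gregorian calendar gives 19 January 1600 CE.

January 19, 1600 CE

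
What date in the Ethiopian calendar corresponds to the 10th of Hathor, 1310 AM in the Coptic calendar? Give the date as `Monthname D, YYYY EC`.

The source date corresponds to 16 November 1593 in the Gregorian calendar (JDN 2303211).
That day falls on 10 Hidar 1586 EC in the Ethiopian calendar.

Hidar 10, 1586 EC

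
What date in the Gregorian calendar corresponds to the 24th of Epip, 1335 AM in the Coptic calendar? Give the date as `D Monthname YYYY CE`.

28 July 1619 CE

Julian Day Number of the source date = 2312596.
Converting JDN 2312596 to the Gregorian calendar gives 28 July 1619 CE.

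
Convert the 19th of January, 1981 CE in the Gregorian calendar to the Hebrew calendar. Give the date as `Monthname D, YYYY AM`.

Julian Day Number of the source date = 2444624.
Converting JDN 2444624 to the Hebrew calendar gives 14 Shevat 5741 AM.

Shevat 14, 5741 AM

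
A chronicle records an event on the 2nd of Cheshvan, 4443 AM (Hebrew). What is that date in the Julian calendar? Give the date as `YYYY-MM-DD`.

0682-10-09

The source date corresponds to 12 October 682 in the proleptic Gregorian calendar (JDN 1970440).
That day falls on 9 October 682 CE in the Julian calendar.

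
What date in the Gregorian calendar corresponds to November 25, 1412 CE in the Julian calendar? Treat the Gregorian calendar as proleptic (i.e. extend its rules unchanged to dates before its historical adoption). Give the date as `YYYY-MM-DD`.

For dates in this range the Gregorian date is 9 days ahead of the Julian.
25 November 1412 Julian + 9 days → 4 December 1412 Gregorian.

1412-12-04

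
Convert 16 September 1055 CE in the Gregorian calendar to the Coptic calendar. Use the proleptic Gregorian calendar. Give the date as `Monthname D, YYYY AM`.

Both dates share Julian Day Number 2106649; in the Coptic calendar that is 12 Thout 772 AM.

Thout 12, 772 AM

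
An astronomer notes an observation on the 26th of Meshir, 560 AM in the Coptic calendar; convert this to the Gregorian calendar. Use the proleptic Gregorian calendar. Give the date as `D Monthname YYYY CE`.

25 February 844 CE

Julian Day Number of the source date = 2029380.
Converting JDN 2029380 to the Gregorian calendar gives 25 February 844 CE.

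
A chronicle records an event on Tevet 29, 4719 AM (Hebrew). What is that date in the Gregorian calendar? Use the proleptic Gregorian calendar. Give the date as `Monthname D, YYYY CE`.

January 17, 959 CE

Julian Day Number of the source date = 2071344.
Converting JDN 2071344 to the Gregorian calendar gives 17 January 959 CE.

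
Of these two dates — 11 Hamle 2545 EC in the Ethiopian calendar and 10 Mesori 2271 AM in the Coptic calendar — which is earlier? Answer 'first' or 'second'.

first

First date → JDN 2653727; second date → JDN 2654486.
JDN 2653727 < JDN 2654486, so the first date is earlier.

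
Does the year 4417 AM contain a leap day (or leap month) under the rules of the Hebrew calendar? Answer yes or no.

Hebrew year 4417 is year 9 of its 19-year Metonic cycle; leap years are at positions 3, 6, 8, 11, 14, 17, 19, so it is a common year (12 months).

no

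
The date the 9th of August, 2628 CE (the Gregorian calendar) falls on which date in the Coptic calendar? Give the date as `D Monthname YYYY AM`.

28 Epip 2344 AM

Both dates share Julian Day Number 2681138; in the Coptic calendar that is 28 Epip 2344 AM.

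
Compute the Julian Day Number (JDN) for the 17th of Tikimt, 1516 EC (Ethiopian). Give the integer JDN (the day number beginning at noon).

Equivalently 25 October 1523 (proleptic Gregorian).
JDN 2299161 is 15 October 1582 CE (Gregorian); the target day is −21540 days from there, so JDN = 2277621.

2277621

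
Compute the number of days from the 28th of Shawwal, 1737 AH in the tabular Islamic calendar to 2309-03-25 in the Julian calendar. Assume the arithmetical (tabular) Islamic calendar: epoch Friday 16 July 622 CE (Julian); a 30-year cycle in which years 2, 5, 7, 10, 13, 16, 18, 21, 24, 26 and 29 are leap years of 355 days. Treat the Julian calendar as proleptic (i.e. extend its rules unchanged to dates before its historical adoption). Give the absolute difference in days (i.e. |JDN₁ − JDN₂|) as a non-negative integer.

590

JDN of the first date = 2563914.
JDN of the second date = 2564504.
|2564504 − 2563914| = 590.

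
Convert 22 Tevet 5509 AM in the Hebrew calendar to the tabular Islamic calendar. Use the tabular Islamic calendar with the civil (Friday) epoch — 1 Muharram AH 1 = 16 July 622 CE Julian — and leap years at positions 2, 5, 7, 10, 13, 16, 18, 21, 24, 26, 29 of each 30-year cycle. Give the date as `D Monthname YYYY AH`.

Both dates share Julian Day Number 2359881; in the tabular Islamic calendar that is 22 Muharram 1162 AH.

22 Muharram 1162 AH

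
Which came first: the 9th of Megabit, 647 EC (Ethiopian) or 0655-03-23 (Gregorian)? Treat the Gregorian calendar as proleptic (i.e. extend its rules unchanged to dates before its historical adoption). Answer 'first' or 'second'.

first

First date → JDN 1960360; second date → JDN 1960375.
JDN 1960360 < JDN 1960375, so the first date is earlier.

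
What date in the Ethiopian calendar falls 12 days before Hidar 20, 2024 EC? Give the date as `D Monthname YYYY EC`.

JDN of Hidar 20, 2024 EC = 2463201.
2463201 − 12 = 2463189.
JDN 2463189 in the Ethiopian calendar is 8 Hidar 2024 EC.

8 Hidar 2024 EC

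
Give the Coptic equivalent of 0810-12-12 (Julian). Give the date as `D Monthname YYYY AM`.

Both dates share Julian Day Number 2017256; in the Coptic calendar that is 16 Koiak 527 AM.

16 Koiak 527 AM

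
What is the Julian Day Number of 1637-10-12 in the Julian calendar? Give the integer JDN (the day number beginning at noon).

2319257

In the Gregorian calendar the same day is 22 October 1637.
JDN 2451545 is 1 January 2000 CE (Gregorian); the target day is −132288 days from there, so JDN = 2319257.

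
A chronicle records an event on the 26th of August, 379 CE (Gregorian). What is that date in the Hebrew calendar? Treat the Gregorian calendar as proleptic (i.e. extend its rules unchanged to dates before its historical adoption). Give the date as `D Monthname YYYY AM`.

Julian Day Number of the source date = 1859724.
Converting JDN 1859724 to the Hebrew calendar gives 26 Elul 4139 AM.

26 Elul 4139 AM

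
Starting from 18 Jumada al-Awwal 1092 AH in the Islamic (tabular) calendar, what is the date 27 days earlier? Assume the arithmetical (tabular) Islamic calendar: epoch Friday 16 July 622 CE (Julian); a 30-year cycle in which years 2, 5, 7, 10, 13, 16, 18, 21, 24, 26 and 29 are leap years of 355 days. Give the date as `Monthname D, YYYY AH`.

Rabi' al-Thani 20, 1092 AH

JDN of 18 Jumada al-Awwal 1092 AH = 2335189.
2335189 − 27 = 2335162.
JDN 2335162 in the tabular Islamic calendar is Rabi' al-Thani 20, 1092 AH.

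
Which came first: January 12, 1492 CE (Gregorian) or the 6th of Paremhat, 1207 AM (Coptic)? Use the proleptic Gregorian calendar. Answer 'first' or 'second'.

First date → JDN 2266013; second date → JDN 2265706.
JDN 2265706 < JDN 2266013, so the second date is earlier.

second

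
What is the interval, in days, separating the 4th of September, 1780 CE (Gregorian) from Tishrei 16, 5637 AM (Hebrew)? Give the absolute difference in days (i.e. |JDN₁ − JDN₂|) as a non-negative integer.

First date → JDN 2371439; second date → JDN 2406532.
The interval is |2371439 − 2406532| = 35093 days.

35093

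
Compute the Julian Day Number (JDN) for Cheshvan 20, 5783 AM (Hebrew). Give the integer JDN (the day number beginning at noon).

2459898

In the Gregorian calendar the same day is 14 November 2022.
JDN 2299161 is 15 October 1582 CE (Gregorian); the target day is +160737 days from there, so JDN = 2459898.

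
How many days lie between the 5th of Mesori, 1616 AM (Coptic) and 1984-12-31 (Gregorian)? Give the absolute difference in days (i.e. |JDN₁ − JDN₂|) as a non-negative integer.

30823

JDN of the first date = 2415243.
JDN of the second date = 2446066.
|2446066 − 2415243| = 30823.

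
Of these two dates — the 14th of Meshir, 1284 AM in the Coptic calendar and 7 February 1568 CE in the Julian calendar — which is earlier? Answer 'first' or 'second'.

The two dates have Julian Day Numbers 2293809 and 2293807 respectively.
Since 2293807 < 2293809, the second date comes first.

second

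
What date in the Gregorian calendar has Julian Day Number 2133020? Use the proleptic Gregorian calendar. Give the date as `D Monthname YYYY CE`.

Counting from JDN 2299161 = 15 Oct 1582 gives an offset of -166141 days.

29 November 1127 CE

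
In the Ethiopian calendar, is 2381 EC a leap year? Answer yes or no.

no

2381 mod 4 = 1; in the Ethiopian calendar a year is leap when year mod 4 = 3, so it is a common year.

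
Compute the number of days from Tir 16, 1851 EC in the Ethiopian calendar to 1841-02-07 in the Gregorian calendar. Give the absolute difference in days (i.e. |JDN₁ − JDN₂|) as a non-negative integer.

JDN of the first date = 2400068.
JDN of the second date = 2393509.
|2393509 − 2400068| = 6559.

6559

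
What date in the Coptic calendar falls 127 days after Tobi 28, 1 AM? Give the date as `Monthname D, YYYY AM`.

Paoni 5, 1 AM

Counting 127 days forward from JDN 1825177 reaches JDN 1825304, which is Paoni 5, 1 AM.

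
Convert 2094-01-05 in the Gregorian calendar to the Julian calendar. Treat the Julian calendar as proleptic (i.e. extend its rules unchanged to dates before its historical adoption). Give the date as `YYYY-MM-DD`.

At this point the Julian calendar is 13 days behind the Gregorian.
5 January 2094 Gregorian − 13 days → 23 December 2093 Julian.

2093-12-23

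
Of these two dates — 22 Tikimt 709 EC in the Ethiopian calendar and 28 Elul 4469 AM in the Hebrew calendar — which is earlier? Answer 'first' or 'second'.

First date → JDN 1982869; second date → JDN 1980270.
JDN 1980270 < JDN 1982869, so the second date is earlier.

second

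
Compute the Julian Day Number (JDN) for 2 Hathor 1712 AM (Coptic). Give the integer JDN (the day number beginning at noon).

2450034

Equivalently 12 November 1995 (Gregorian).
JDN 2400001 is 17 November 1858 CE (Gregorian), MJD 0; the target day is +50033 days from there, so JDN = 2450034.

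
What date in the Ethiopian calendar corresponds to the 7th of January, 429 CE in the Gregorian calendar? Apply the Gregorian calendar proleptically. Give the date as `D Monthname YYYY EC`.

11 Tir 421 EC

Both dates share Julian Day Number 1877756; in the Ethiopian calendar that is 11 Tir 421 EC.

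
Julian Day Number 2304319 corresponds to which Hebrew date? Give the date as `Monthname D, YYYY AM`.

JDN 2304319 is 28 November 1596 in the Gregorian calendar.
In the Hebrew calendar that day is Kislev 7, 5357 AM.

Kislev 7, 5357 AM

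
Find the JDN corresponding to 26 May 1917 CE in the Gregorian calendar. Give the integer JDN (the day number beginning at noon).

2421375

JDN 2400001 is 17 November 1858 CE (Gregorian), MJD 0; the target day is +21374 days from there, so JDN = 2421375.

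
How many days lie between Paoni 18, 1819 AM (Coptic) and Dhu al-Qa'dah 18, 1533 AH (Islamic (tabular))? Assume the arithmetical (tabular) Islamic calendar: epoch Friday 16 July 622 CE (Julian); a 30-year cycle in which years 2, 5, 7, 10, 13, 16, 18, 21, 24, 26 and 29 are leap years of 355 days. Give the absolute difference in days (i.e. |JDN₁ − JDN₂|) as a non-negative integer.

2301

First date → JDN 2489341; second date → JDN 2491642.
The interval is |2489341 − 2491642| = 2301 days.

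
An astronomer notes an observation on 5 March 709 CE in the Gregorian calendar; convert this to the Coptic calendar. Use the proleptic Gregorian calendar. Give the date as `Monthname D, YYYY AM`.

Julian Day Number of the source date = 1980080.
Converting JDN 1980080 to the Coptic calendar gives 5 Paremhat 425 AM.

Paremhat 5, 425 AM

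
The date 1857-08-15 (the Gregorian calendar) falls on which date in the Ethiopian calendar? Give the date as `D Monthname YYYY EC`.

Julian Day Number of the source date = 2399542.
Converting JDN 2399542 to the Ethiopian calendar gives 10 Nehase 1849 EC.

10 Nehase 1849 EC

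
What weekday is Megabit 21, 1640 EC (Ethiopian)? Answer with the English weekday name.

Friday

In the Gregorian calendar this is 27 March 1648 (JDN 2323066).
2323066 ≡ 4 (mod 7); counting from Monday = 0 gives Friday.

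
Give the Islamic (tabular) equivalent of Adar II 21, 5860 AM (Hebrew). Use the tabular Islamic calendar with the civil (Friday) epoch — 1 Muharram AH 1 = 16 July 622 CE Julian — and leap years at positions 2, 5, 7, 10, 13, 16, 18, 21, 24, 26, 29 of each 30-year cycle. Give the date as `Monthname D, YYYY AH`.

Both dates share Julian Day Number 2488160; in the tabular Islamic calendar that is 21 Muharram 1524 AH.

Muharram 21, 1524 AH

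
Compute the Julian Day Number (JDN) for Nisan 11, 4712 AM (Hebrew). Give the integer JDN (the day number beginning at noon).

2068875

In the proleptic Gregorian calendar the same day is 14 April 952.
JDN 2451545 is 1 January 2000 CE (Gregorian); the target day is −382670 days from there, so JDN = 2068875.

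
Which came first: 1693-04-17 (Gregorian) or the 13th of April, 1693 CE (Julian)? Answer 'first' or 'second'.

first

Converting both to JDN: 2339523 vs 2339529; the smaller is the first.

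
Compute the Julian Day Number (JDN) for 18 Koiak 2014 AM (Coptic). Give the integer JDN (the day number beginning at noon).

In the Gregorian calendar the same day is 29 December 2297.
JDN 2451545 is 1 January 2000 CE (Gregorian); the target day is +108840 days from there, so JDN = 2560385.

2560385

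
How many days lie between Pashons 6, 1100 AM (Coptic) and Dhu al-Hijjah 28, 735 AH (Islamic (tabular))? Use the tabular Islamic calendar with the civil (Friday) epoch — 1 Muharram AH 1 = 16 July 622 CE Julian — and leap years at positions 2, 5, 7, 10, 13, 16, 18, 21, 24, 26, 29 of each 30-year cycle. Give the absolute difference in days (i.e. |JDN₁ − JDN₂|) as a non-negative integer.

JDN of the first date = 2226685.
JDN of the second date = 2208897.
|2208897 − 2226685| = 17788.

17788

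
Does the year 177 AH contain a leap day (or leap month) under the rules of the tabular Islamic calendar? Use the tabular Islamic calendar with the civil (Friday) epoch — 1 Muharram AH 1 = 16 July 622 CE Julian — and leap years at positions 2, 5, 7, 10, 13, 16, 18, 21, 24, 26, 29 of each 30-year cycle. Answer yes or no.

no

Year 177 AH is year 27 of its 30-year cycle; leap positions are 2, 5, 7, 10, 13, 16, 18, 21, 24, 26, 29, so it is a common year (354 days).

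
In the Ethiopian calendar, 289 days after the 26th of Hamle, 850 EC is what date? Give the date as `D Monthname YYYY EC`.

Counting 289 days forward from JDN 2034643 reaches JDN 2034932, which is 10 Ginbot 851 EC.

10 Ginbot 851 EC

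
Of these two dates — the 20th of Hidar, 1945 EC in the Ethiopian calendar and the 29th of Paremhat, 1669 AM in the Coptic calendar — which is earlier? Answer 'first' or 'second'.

first

The two dates have Julian Day Numbers 2434346 and 2434475 respectively.
Since 2434346 < 2434475, the first date comes first.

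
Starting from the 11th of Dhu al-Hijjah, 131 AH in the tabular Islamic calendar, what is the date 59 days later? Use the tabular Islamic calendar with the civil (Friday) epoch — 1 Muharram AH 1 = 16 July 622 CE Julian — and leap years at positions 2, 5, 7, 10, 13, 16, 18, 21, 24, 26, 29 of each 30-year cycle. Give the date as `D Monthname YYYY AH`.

The starting date is JDN 1994843; 1994843 + 59 = 1994902.
JDN 1994902 corresponds to 11 Safar 132 AH.

11 Safar 132 AH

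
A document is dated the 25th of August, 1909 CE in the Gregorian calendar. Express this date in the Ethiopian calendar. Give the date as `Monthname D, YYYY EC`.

Both dates share Julian Day Number 2418544; in the Ethiopian calendar that is 19 Nehase 1901 EC.

Nehase 19, 1901 EC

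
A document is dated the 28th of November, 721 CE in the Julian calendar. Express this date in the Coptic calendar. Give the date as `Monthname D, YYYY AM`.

The source date corresponds to 2 December 721 in the proleptic Gregorian calendar (JDN 1984735).
That day falls on 2 Koiak 438 AM in the Coptic calendar.

Koiak 2, 438 AM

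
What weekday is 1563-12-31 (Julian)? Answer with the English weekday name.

Friday

In the proleptic Gregorian calendar this is 10 January 1564 (JDN 2292308).
2292308 ≡ 4 (mod 7); counting from Monday = 0 gives Friday.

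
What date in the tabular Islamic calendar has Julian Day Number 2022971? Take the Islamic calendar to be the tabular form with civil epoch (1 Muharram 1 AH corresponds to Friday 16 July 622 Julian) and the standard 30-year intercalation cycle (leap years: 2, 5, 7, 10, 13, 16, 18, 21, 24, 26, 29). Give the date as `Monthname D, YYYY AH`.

Rabi' al-Thani 26, 211 AH

JDN 2022971 is 9 August 826 in the proleptic Gregorian calendar.
In the tabular Islamic calendar that day is Rabi' al-Thani 26, 211 AH.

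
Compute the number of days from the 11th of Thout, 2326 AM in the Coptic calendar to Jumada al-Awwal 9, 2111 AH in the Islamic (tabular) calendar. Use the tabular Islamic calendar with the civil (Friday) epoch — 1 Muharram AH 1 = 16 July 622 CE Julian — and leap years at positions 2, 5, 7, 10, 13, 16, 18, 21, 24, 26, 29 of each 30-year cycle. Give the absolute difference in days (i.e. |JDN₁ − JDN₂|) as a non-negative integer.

22034

JDN of the first date = 2674246.
JDN of the second date = 2696280.
|2696280 − 2674246| = 22034.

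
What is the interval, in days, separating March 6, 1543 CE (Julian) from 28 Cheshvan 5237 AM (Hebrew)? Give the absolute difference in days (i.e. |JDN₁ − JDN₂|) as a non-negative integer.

24217

JDN of the first date = 2284703.
JDN of the second date = 2260486.
|2260486 − 2284703| = 24217.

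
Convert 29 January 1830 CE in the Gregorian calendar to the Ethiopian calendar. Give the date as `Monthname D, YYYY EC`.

Julian Day Number of the source date = 2389482.
Converting JDN 2389482 to the Ethiopian calendar gives 22 Tir 1822 EC.

Tir 22, 1822 EC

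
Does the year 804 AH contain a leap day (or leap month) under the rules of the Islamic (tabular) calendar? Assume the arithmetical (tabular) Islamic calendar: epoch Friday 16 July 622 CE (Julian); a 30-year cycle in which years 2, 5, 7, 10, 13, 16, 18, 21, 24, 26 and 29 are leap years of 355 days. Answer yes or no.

Year 804 AH is year 24 of its 30-year cycle; leap positions are 2, 5, 7, 10, 13, 16, 18, 21, 24, 26, 29, so it is a leap year (355 days).

yes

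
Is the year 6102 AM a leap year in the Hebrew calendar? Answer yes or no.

Hebrew year 6102 is year 3 of its 19-year Metonic cycle; leap years are at positions 3, 6, 8, 11, 14, 17, 19, so it is a leap year (13 months).

yes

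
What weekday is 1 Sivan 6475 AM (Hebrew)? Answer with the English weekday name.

This is JDN 2712838 (26 May 2715 Gregorian).
2712838 ≡ 2 (mod 7); counting from Monday = 0 gives Wednesday.

Wednesday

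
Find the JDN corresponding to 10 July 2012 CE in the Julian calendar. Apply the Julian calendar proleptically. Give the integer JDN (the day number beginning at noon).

2456132

In the Gregorian calendar the same day is 23 July 2012.
JDN 2451545 is 1 January 2000 CE (Gregorian); the target day is +4587 days from there, so JDN = 2456132.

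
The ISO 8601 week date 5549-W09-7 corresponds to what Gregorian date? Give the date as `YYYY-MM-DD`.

5549-03-06

ISO week 1 of 5549 is the week containing the first Thursday of 5549.
Week 9, day 7 (Sunday) lands on 5549-03-06.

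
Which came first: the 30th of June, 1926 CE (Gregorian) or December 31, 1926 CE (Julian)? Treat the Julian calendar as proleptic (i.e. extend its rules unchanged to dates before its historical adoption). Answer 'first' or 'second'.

first

Converting both to JDN: 2424697 vs 2424894; the smaller is the first.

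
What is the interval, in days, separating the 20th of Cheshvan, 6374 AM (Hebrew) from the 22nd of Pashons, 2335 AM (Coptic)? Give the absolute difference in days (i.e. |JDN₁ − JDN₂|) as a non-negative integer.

JDN of the first date = 2675767.
JDN of the second date = 2677784.
|2677784 − 2675767| = 2017.

2017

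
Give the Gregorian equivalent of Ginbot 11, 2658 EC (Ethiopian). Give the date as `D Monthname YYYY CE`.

Both dates share Julian Day Number 2694940; in the Gregorian calendar that is 24 May 2666 CE.

24 May 2666 CE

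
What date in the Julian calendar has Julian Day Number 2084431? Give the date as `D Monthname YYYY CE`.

The proleptic Gregorian equivalent of JDN 2084431 is 16 November 994.
In the Julian calendar that day is 11 November 994 CE.

11 November 994 CE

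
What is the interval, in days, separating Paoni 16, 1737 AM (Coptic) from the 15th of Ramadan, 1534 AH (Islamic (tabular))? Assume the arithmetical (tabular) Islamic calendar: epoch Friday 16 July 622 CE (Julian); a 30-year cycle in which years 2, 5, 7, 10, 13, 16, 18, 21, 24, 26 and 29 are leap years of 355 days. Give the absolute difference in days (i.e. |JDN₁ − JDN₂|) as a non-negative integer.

First date → JDN 2459389; second date → JDN 2491934.
The interval is |2459389 − 2491934| = 32545 days.

32545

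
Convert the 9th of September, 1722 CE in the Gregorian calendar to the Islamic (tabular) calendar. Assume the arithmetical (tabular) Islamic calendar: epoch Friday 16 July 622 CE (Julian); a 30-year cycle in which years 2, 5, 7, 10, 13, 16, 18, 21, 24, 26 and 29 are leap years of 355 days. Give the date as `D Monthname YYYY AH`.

28 Dhu al-Qa'dah 1134 AH

Julian Day Number of the source date = 2350259.
Converting JDN 2350259 to the tabular Islamic calendar gives 28 Dhu al-Qa'dah 1134 AH.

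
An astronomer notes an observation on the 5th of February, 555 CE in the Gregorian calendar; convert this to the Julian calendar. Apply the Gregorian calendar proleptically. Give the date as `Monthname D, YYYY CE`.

At this point the Julian calendar is 2 days behind the Gregorian.
5 February 555 Gregorian − 2 days → 3 February 555 Julian.

February 3, 555 CE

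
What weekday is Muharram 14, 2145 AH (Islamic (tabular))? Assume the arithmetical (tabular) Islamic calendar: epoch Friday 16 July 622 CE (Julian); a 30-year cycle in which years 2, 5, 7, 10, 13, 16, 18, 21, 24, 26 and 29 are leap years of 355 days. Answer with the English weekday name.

In the Gregorian calendar this is 28 September 2702 (JDN 2708215).
Since JDN mod 7 = 6 (0 = Monday), the day is Sunday.

Sunday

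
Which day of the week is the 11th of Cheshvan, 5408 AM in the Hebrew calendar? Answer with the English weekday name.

Saturday

In the Gregorian calendar this is 9 November 1647 (JDN 2322927).
Since JDN mod 7 = 5 (0 = Monday), the day is Saturday.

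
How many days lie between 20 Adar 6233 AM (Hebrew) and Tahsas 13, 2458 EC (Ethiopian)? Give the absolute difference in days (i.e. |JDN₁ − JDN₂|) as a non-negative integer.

First date → JDN 2624384; second date → JDN 2621742.
The interval is |2624384 − 2621742| = 2642 days.

2642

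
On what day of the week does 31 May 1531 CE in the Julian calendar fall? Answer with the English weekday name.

Wednesday

In the proleptic Gregorian calendar this is 10 June 1531 (JDN 2280406).
2280406 ≡ 2 (mod 7); counting from Monday = 0 gives Wednesday.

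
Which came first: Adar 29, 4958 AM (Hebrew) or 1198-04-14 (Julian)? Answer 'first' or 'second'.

first

The two dates have Julian Day Numbers 2158695 and 2158731 respectively.
Since 2158695 < 2158731, the first date comes first.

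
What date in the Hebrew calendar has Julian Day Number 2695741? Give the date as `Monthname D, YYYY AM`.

The Gregorian equivalent of JDN 2695741 is 2 August 2668.
In the Hebrew calendar that day is Av 3, 6428 AM.

Av 3, 6428 AM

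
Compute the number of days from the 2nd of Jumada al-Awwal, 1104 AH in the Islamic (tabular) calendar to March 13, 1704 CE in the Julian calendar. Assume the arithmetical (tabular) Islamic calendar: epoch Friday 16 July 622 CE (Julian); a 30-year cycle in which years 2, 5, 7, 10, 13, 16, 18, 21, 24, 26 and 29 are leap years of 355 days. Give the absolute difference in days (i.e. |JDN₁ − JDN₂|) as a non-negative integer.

4091

JDN of the first date = 2339425.
JDN of the second date = 2343516.
|2343516 − 2339425| = 4091.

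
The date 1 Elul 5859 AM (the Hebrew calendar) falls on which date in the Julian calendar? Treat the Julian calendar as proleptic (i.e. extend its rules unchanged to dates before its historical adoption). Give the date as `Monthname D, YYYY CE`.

August 4, 2099 CE

The source date corresponds to 17 August 2099 in the Gregorian calendar (JDN 2487933).
That day falls on 4 August 2099 CE in the Julian calendar.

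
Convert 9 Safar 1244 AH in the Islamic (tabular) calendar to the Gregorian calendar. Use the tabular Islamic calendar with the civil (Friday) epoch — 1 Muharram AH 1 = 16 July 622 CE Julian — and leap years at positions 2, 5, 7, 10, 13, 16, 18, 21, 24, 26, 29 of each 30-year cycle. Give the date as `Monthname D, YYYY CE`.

August 21, 1828 CE

Both dates share Julian Day Number 2388956; in the Gregorian calendar that is 21 August 1828 CE.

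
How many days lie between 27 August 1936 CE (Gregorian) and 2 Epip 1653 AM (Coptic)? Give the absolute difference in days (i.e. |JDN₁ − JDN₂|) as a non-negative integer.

316

JDN of the first date = 2428408.
JDN of the second date = 2428724.
|2428724 − 2428408| = 316.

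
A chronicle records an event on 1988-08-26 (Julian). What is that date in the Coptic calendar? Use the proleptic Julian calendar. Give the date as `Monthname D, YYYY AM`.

Both dates share Julian Day Number 2447413; in the Coptic calendar that is 3 Pi Kogi Enavot 1704 AM.

Pi Kogi Enavot 3, 1704 AM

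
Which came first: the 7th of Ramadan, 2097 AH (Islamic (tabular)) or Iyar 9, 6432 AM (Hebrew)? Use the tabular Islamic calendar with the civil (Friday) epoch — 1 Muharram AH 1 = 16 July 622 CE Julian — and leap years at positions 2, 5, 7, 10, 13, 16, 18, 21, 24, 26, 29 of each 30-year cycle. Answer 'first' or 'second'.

first

Converting both to JDN: 2691435 vs 2697106; the smaller is the first.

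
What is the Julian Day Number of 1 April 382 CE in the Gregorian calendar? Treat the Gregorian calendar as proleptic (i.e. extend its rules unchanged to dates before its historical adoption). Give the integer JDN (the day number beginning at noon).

JDN 2451545 is 1 January 2000 CE (Gregorian); the target day is −590872 days from there, so JDN = 1860673.

1860673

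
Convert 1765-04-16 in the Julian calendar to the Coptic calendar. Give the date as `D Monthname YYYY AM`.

Julian Day Number of the source date = 2365830.
Converting JDN 2365830 to the Coptic calendar gives 21 Parmouti 1481 AM.

21 Parmouti 1481 AM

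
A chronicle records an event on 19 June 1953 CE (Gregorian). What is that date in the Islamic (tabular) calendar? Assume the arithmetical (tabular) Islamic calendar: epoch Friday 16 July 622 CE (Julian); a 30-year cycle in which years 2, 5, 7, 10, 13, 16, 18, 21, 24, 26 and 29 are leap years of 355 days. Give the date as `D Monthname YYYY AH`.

6 Shawwal 1372 AH

Both dates share Julian Day Number 2434548; in the tabular Islamic calendar that is 6 Shawwal 1372 AH.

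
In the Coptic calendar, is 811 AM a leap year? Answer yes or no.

yes

811 mod 4 = 3; in the Coptic calendar a year is leap when year mod 4 = 3, so it is a leap year.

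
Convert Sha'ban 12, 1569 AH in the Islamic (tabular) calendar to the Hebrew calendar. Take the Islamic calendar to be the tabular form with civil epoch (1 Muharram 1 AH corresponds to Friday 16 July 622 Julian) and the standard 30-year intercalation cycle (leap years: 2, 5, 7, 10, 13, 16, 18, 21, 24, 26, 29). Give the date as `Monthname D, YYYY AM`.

Sivan 13, 5904 AM

The source date corresponds to 14 June 2144 in the Gregorian calendar (JDN 2504305).
That day falls on 13 Sivan 5904 AM in the Hebrew calendar.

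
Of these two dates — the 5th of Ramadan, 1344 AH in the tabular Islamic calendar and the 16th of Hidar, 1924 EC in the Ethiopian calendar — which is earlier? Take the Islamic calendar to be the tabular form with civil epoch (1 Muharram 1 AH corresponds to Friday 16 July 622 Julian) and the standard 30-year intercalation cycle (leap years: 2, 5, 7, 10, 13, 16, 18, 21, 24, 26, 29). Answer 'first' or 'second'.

first

Converting both to JDN: 2424594 vs 2426672; the smaller is the first.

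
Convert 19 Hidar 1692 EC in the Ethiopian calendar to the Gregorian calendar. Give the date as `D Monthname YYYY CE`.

Julian Day Number of the source date = 2341937.
Converting JDN 2341937 to the Gregorian calendar gives 26 November 1699 CE.

26 November 1699 CE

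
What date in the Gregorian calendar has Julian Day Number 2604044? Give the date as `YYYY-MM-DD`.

2417-07-12

JDN 2451545 is 1 Jan 2000; 2604044 is +152499 days from there.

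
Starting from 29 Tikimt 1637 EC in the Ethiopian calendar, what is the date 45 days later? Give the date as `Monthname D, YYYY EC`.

Counting 45 days forward from JDN 2321828 reaches JDN 2321873, which is Tahsas 14, 1637 EC.

Tahsas 14, 1637 EC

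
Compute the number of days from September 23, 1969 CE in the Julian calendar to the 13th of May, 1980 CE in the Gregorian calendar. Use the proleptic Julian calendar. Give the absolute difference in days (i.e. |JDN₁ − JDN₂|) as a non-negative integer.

3872

JDN of the first date = 2440501.
JDN of the second date = 2444373.
|2444373 − 2440501| = 3872.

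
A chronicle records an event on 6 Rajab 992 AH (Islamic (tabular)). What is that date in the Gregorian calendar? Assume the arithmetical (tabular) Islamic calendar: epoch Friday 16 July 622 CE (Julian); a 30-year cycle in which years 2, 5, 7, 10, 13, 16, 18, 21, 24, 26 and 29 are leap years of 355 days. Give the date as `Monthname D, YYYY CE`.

Both dates share Julian Day Number 2299799; in the Gregorian calendar that is 14 July 1584 CE.

July 14, 1584 CE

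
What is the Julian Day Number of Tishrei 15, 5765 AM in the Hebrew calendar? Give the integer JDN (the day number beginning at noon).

2453279

Equivalently 30 September 2004 (Gregorian).
JDN 2451545 is 1 January 2000 CE (Gregorian); the target day is +1734 days from there, so JDN = 2453279.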